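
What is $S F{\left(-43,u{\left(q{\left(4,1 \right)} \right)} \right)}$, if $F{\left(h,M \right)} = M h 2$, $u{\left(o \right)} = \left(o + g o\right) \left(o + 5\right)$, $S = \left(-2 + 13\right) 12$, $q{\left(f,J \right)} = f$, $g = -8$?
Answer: $2860704$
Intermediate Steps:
$S = 132$ ($S = 11 \cdot 12 = 132$)
$u{\left(o \right)} = - 7 o \left(5 + o\right)$ ($u{\left(o \right)} = \left(o - 8 o\right) \left(o + 5\right) = - 7 o \left(5 + o\right)$)
$F{\left(h,M \right)} = 2 M h$
$S F{\left(-43,u{\left(q{\left(4,1 \right)} \right)} \right)} = 132 \cdot 2 \left(\left(-7\right) 4 \left(5 + 4\right)\right) \left(-43\right) = 132 \cdot 2 \left(\left(-7\right) 4 \cdot 9\right) \left(-43\right) = 132 \cdot 2 \left(-252\right) \left(-43\right) = 132 \cdot 21672 = 2860704$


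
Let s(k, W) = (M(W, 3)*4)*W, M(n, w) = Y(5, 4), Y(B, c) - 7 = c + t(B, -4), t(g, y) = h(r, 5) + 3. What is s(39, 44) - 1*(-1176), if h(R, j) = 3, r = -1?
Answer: 4168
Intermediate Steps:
t(g, y) = 6 (t(g, y) = 3 + 3 = 6)
Y(B, c) = 13 + c (Y(B, c) = 7 + (c + 6) = 7 + (6 + c) = 13 + c)
M(n, w) = 17 (M(n, w) = 13 + 4 = 17)
s(k, W) = 68*W (s(k, W) = (17*4)*W = 68*W)
s(39, 44) - 1*(-1176) = 68*44 - 1*(-1176) = 2992 + 1176 = 4168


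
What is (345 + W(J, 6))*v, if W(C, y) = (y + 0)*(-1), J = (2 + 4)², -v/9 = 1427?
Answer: -4353777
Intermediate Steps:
v = -12843 (v = -9*1427 = -12843)
J = 36 (J = 6² = 36)
W(C, y) = -y (W(C, y) = y*(-1) = -y)
(345 + W(J, 6))*v = (345 - 1*6)*(-12843) = (345 - 6)*(-12843) = 339*(-12843) = -4353777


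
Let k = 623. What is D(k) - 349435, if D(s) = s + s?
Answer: -348189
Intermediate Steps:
D(s) = 2*s
D(k) - 349435 = 2*623 - 349435 = 1246 - 349435 = -348189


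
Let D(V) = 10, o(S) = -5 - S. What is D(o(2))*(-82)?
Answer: -820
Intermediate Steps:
D(o(2))*(-82) = 10*(-82) = -820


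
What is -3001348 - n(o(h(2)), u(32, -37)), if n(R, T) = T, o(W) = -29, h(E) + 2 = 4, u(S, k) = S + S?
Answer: -3001412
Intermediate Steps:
u(S, k) = 2*S
h(E) = 2 (h(E) = -2 + 4 = 2)
-3001348 - n(o(h(2)), u(32, -37)) = -3001348 - 2*32 = -3001348 - 1*64 = -3001348 - 64 = -3001412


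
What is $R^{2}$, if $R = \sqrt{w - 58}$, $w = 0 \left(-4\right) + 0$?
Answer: $-58$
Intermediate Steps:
$w = 0$ ($w = 0 + 0 = 0$)
$R = i \sqrt{58}$ ($R = \sqrt{0 - 58} = \sqrt{-58} = i \sqrt{58} \approx 7.6158 i$)
$R^{2} = \left(i \sqrt{58}\right)^{2} = -58$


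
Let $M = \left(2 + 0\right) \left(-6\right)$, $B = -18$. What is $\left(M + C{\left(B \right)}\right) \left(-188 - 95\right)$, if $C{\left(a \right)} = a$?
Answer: $8490$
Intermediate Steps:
$M = -12$ ($M = 2 \left(-6\right) = -12$)
$\left(M + C{\left(B \right)}\right) \left(-188 - 95\right) = \left(-12 - 18\right) \left(-188 - 95\right) = \left(-30\right) \left(-283\right) = 8490$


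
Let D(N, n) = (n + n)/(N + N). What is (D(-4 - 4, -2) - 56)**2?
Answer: 49729/16 ≈ 3108.1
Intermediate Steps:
D(N, n) = n/N (D(N, n) = (2*n)/((2*N)) = (2*n)*(1/(2*N)) = n/N)
(D(-4 - 4, -2) - 56)**2 = (-2/(-4 - 4) - 56)**2 = (-2/(-8) - 56)**2 = (-2*(-1/8) - 56)**2 = (1/4 - 56)**2 = (-223/4)**2 = 49729/16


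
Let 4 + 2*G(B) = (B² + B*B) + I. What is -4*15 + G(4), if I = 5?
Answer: -87/2 ≈ -43.500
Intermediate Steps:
G(B) = ½ + B² (G(B) = -2 + ((B² + B*B) + 5)/2 = -2 + ((B² + B²) + 5)/2 = -2 + (2*B² + 5)/2 = -2 + (5 + 2*B²)/2 = -2 + (5/2 + B²) = ½ + B²)
-4*15 + G(4) = -4*15 + (½ + 4²) = -60 + (½ + 16) = -60 + 33/2 = -87/2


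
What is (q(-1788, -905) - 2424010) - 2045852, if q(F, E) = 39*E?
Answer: -4505157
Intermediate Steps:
(q(-1788, -905) - 2424010) - 2045852 = (39*(-905) - 2424010) - 2045852 = (-35295 - 2424010) - 2045852 = -2459305 - 2045852 = -4505157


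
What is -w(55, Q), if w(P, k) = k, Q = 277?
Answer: -277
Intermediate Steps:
-w(55, Q) = -1*277 = -277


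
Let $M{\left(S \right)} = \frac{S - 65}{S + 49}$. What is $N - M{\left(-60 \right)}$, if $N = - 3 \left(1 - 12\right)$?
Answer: $\frac{238}{11} \approx 21.636$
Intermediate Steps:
$N = 33$ ($N = \left(-3\right) \left(-11\right) = 33$)
$M{\left(S \right)} = \frac{-65 + S}{49 + S}$
$N - M{\left(-60 \right)} = 33 - \frac{-65 - 60}{49 - 60} = 33 - \frac{1}{-11} \left(-125\right) = 33 - \left(- \frac{1}{11}\right) \left(-125\right) = 33 - \frac{125}{11} = \frac{238}{11}$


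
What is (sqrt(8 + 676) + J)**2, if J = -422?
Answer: 178768 - 5064*sqrt(19) ≈ 1.5669e+5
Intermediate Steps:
(sqrt(8 + 676) + J)**2 = (sqrt(8 + 676) - 422)**2 = (sqrt(684) - 422)**2 = (6*sqrt(19) - 422)**2 = (-422 + 6*sqrt(19))**2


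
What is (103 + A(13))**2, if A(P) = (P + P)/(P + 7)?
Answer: 1087849/100 ≈ 10878.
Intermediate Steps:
A(P) = 2*P/(7 + P) (A(P) = (2*P)/(7 + P) = 2*P/(7 + P))
(103 + A(13))**2 = (103 + 2*13/(7 + 13))**2 = (103 + 2*13/20)**2 = (103 + 2*13*(1/20))**2 = (103 + 13/10)**2 = (1043/10)**2 = 1087849/100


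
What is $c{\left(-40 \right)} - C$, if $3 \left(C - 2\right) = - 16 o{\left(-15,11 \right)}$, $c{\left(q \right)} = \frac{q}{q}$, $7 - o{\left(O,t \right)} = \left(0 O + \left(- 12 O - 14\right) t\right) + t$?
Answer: $-9761$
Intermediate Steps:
$o{\left(O,t \right)} = 7 - t - t \left(-14 - 12 O\right)$ ($o{\left(O,t \right)} = 7 - \left(\left(0 O + \left(- 12 O - 14\right) t\right) + t\right) = 7 - \left(\left(0 + \left(-14 - 12 O\right) t\right) + t\right) = 7 - \left(\left(0 + t \left(-14 - 12 O\right)\right) + t\right) = 7 - \left(t \left(-14 - 12 O\right) + t\right) = 7 - \left(t + t \left(-14 - 12 O\right)\right) = 7 - t - t \left(-14 - 12 O\right)$)
$c{\left(q \right)} = 1$
$C = 9762$ ($C = 2 + \frac{\left(-16\right) \left(7 + 13 \cdot 11 + 12 \left(-15\right) 11\right)}{3} = 2 + \frac{\left(-16\right) \left(7 + 143 - 1980\right)}{3} = 2 + \frac{\left(-16\right) \left(-1830\right)}{3} = 2 + \frac{1}{3} \cdot 29280 = 2 + 9760 = 9762$)
$c{\left(-40 \right)} - C = 1 - 9762 = -9761$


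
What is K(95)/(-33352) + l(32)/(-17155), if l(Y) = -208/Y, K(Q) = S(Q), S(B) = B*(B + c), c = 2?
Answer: -157866537/572153560 ≈ -0.27592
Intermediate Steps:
S(B) = B*(2 + B) (S(B) = B*(B + 2) = B*(2 + B))
K(Q) = Q*(2 + Q)
K(95)/(-33352) + l(32)/(-17155) = (95*(2 + 95))/(-33352) - 208/32/(-17155) = (95*97)*(-1/33352) - 208*1/32*(-1/17155) = 9215*(-1/33352) - 13/2*(-1/17155) = -9215/33352 + 13/34310 = -157866537/572153560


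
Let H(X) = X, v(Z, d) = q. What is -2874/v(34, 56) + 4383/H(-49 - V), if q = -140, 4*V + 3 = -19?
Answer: -162867/2030 ≈ -80.230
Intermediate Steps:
V = -11/2 (V = -3/4 + (1/4)*(-19) = -3/4 - 19/4 = -11/2 ≈ -5.5000)
v(Z, d) = -140
-2874/v(34, 56) + 4383/H(-49 - V) = -2874/(-140) + 4383/(-49 - 1*(-11/2)) = -2874*(-1/140) + 4383/(-49 + 11/2) = 1437/70 + 4383/(-87/2) = 1437/70 + 4383*(-2/87) = 1437/70 - 2922/29 = -162867/2030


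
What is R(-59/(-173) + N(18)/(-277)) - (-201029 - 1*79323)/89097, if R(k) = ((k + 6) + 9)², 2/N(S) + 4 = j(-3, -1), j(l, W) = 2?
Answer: 48819595081955249/204604332406377 ≈ 238.60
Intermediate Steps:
N(S) = -1 (N(S) = 2/(-4 + 2) = 2/(-2) = 2*(-½) = -1)
R(k) = (15 + k)² (R(k) = ((6 + k) + 9)² = (15 + k)²)
R(-59/(-173) + N(18)/(-277)) - (-201029 - 1*79323)/89097 = (15 + (-59/(-173) - 1/(-277)))² - (-201029 - 1*79323)/89097 = (15 + (-59*(-1/173) - 1*(-1/277)))² - (-201029 - 79323)/89097 = (15 + (59/173 + 1/277))² - (-280352)/89097 = (15 + 16516/47921)² - 1*(-280352/89097) = (735331/47921)² + 280352/89097 = 540711679561/2296422241 + 280352/89097 = 48819595081955249/204604332406377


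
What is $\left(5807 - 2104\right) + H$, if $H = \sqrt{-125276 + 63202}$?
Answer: $3703 + i \sqrt{62074} \approx 3703.0 + 249.15 i$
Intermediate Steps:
$H = i \sqrt{62074}$ ($H = \sqrt{-62074} = i \sqrt{62074} \approx 249.15 i$)
$\left(5807 - 2104\right) + H = \left(5807 - 2104\right) + i \sqrt{62074} = 3703 + i \sqrt{62074}$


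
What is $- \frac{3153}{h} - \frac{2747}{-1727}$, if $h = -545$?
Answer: $\frac{6942346}{941215} \approx 7.3759$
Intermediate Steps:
$- \frac{3153}{h} - \frac{2747}{-1727} = - \frac{3153}{-545} - \frac{2747}{-1727} = \left(-3153\right) \left(- \frac{1}{545}\right) - - \frac{2747}{1727} = \frac{3153}{545} + \frac{2747}{1727} = \frac{6942346}{941215}$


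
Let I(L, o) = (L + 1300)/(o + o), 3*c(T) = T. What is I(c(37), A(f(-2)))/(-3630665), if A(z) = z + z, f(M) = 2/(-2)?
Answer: 3937/43567980 ≈ 9.0364e-5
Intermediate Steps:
f(M) = -1 (f(M) = 2*(-½) = -1)
c(T) = T/3
A(z) = 2*z
I(L, o) = (1300 + L)/(2*o) (I(L, o) = (1300 + L)/((2*o)) = (1300 + L)*(1/(2*o)) = (1300 + L)/(2*o))
I(c(37), A(f(-2)))/(-3630665) = ((1300 + (⅓)*37)/(2*((2*(-1)))))/(-3630665) = ((½)*(1300 + 37/3)/(-2))*(-1/3630665) = ((½)*(-½)*(3937/3))*(-1/3630665) = -3937/12*(-1/3630665) = 3937/43567980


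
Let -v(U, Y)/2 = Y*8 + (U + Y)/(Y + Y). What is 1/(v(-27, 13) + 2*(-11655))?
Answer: -13/305720 ≈ -4.2523e-5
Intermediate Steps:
v(U, Y) = -16*Y - (U + Y)/Y (v(U, Y) = -2*(Y*8 + (U + Y)/(Y + Y)) = -2*(8*Y + (U + Y)/((2*Y))) = -2*(8*Y + (U + Y)*(1/(2*Y))) = -2*(8*Y + (U + Y)/(2*Y)) = -16*Y - (U + Y)/Y)
1/(v(-27, 13) + 2*(-11655)) = 1/((-1 - 16*13 - 1*(-27)/13) + 2*(-11655)) = 1/((-1 - 208 - 1*(-27)*1/13) - 23310) = 1/((-1 - 208 + 27/13) - 23310) = 1/(-2690/13 - 23310) = 1/(-305720/13) = -13/305720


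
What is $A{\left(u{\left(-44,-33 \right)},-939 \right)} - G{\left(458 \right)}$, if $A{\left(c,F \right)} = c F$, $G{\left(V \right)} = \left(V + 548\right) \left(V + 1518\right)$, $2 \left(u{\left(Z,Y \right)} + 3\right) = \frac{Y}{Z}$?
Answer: $- \frac{15883129}{8} \approx -1.9854 \cdot 10^{6}$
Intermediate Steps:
$u{\left(Z,Y \right)} = -3 + \frac{Y}{2 Z}$ ($u{\left(Z,Y \right)} = -3 + \frac{Y \frac{1}{Z}}{2} = -3 + \frac{Y}{2 Z}$)
$G{\left(V \right)} = \left(548 + V\right) \left(1518 + V\right)$
$A{\left(c,F \right)} = F c$
$A{\left(u{\left(-44,-33 \right)},-939 \right)} - G{\left(458 \right)} = - 939 \left(-3 + \frac{1}{2} \left(-33\right) \frac{1}{-44}\right) - \left(831864 + 458^{2} + 2066 \cdot 458\right) = - 939 \left(-3 + \frac{1}{2} \left(-33\right) \left(- \frac{1}{44}\right)\right) - \left(831864 + 209764 + 946228\right) = - 939 \left(-3 + \frac{3}{8}\right) - 1987856 = \left(-939\right) \left(- \frac{21}{8}\right) - 1987856 = \frac{19719}{8} - 1987856 = - \frac{15883129}{8}$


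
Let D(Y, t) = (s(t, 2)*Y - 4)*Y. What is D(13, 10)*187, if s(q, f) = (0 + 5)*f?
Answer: 306306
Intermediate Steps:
s(q, f) = 5*f
D(Y, t) = Y*(-4 + 10*Y) (D(Y, t) = ((5*2)*Y - 4)*Y = (10*Y - 4)*Y = (-4 + 10*Y)*Y = Y*(-4 + 10*Y))
D(13, 10)*187 = (2*13*(-2 + 5*13))*187 = (2*13*(-2 + 65))*187 = (2*13*63)*187 = 1638*187 = 306306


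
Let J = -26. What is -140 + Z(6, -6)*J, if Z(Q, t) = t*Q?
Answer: 796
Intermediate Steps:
Z(Q, t) = Q*t
-140 + Z(6, -6)*J = -140 + (6*(-6))*(-26) = -140 - 36*(-26) = -140 + 936 = 796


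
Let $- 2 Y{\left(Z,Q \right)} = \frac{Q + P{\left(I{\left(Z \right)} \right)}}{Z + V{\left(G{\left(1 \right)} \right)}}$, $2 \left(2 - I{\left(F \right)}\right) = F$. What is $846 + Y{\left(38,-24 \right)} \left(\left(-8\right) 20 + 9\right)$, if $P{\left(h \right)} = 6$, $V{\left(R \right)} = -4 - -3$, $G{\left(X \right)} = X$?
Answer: $\frac{29943}{37} \approx 809.27$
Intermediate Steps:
$I{\left(F \right)} = 2 - \frac{F}{2}$
$V{\left(R \right)} = -1$ ($V{\left(R \right)} = -4 + 3 = -1$)
$Y{\left(Z,Q \right)} = - \frac{6 + Q}{2 \left(-1 + Z\right)}$ ($Y{\left(Z,Q \right)} = - \frac{\left(Q + 6\right) \frac{1}{Z - 1}}{2} = - \frac{\left(6 + Q\right) \frac{1}{-1 + Z}}{2} = - \frac{\frac{1}{-1 + Z} \left(6 + Q\right)}{2} = - \frac{6 + Q}{2 \left(-1 + Z\right)}$)
$846 + Y{\left(38,-24 \right)} \left(\left(-8\right) 20 + 9\right) = 846 + \frac{-6 - -24}{2 \left(-1 + 38\right)} \left(\left(-8\right) 20 + 9\right) = 846 + \frac{-6 + 24}{2 \cdot 37} \left(-160 + 9\right) = 846 + \frac{1}{2} \cdot \frac{1}{37} \cdot 18 \left(-151\right) = 846 + \frac{9}{37} \left(-151\right) = 846 - \frac{1359}{37} = \frac{29943}{37}$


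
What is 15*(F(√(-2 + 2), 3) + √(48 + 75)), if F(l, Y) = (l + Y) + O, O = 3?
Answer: 90 + 15*√123 ≈ 256.36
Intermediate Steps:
F(l, Y) = 3 + Y + l (F(l, Y) = (l + Y) + 3 = (Y + l) + 3 = 3 + Y + l)
15*(F(√(-2 + 2), 3) + √(48 + 75)) = 15*((3 + 3 + √(-2 + 2)) + √(48 + 75)) = 15*((3 + 3 + √0) + √123) = 15*((3 + 3 + 0) + √123) = 15*(6 + √123) = 90 + 15*√123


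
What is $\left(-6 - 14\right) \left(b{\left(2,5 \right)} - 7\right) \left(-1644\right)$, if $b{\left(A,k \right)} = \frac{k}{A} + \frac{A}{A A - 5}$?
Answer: $-213720$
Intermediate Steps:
$b{\left(A,k \right)} = \frac{A}{-5 + A^{2}} + \frac{k}{A}$ ($b{\left(A,k \right)} = \frac{k}{A} + \frac{A}{A^{2} - 5} = \frac{k}{A} + \frac{A}{-5 + A^{2}} = \frac{A}{-5 + A^{2}} + \frac{k}{A}$)
$\left(-6 - 14\right) \left(b{\left(2,5 \right)} - 7\right) \left(-1644\right) = \left(-6 - 14\right) \left(\frac{2^{2} - 25 + 5 \cdot 2^{2}}{2 \left(-5 + 2^{2}\right)} - 7\right) \left(-1644\right) = - 20 \left(\frac{4 - 25 + 5 \cdot 4}{2 \left(-5 + 4\right)} - 7\right) \left(-1644\right) = - 20 \left(\frac{4 - 25 + 20}{2 \left(-1\right)} - 7\right) \left(-1644\right) = - 20 \left(\frac{1}{2} \left(-1\right) \left(-1\right) - 7\right) \left(-1644\right) = - 20 \left(\frac{1}{2} - 7\right) \left(-1644\right) = \left(-20\right) \left(- \frac{13}{2}\right) \left(-1644\right) = 130 \left(-1644\right) = -213720$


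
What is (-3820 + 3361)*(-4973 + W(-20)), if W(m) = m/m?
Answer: 2282148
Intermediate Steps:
W(m) = 1
(-3820 + 3361)*(-4973 + W(-20)) = (-3820 + 3361)*(-4973 + 1) = -459*(-4972) = 2282148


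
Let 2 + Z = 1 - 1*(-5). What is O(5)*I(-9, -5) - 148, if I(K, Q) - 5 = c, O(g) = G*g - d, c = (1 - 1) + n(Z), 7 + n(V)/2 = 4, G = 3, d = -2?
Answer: -165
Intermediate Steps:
Z = 4 (Z = -2 + (1 - 1*(-5)) = -2 + (1 + 5) = -2 + 6 = 4)
n(V) = -6 (n(V) = -14 + 2*4 = -14 + 8 = -6)
c = -6 (c = (1 - 1) - 6 = 0 - 6 = -6)
O(g) = 2 + 3*g (O(g) = 3*g - 1*(-2) = 3*g + 2 = 2 + 3*g)
I(K, Q) = -1 (I(K, Q) = 5 - 6 = -1)
O(5)*I(-9, -5) - 148 = (2 + 3*5)*(-1) - 148 = (2 + 15)*(-1) - 148 = 17*(-1) - 148 = -17 - 148 = -165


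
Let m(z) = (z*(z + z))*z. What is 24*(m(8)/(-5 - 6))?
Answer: -24576/11 ≈ -2234.2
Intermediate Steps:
m(z) = 2*z**3 (m(z) = (z*(2*z))*z = (2*z**2)*z = 2*z**3)
24*(m(8)/(-5 - 6)) = 24*((2*8**3)/(-5 - 6)) = 24*((2*512)/(-11)) = 24*(1024*(-1/11)) = 24*(-1024/11) = -24576/11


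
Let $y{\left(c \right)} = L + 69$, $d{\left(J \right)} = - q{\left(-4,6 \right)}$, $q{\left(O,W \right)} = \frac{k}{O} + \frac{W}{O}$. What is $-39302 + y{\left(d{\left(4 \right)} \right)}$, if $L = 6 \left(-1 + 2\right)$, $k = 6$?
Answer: $-39227$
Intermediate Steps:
$q{\left(O,W \right)} = \frac{6}{O} + \frac{W}{O}$
$L = 6$ ($L = 6 \cdot 1 = 6$)
$d{\left(J \right)} = 3$ ($d{\left(J \right)} = - \frac{6 + 6}{-4} = - \frac{\left(-1\right) 12}{4} = \left(-1\right) \left(-3\right) = 3$)
$y{\left(c \right)} = 75$ ($y{\left(c \right)} = 6 + 69 = 75$)
$-39302 + y{\left(d{\left(4 \right)} \right)} = -39302 + 75 = -39227$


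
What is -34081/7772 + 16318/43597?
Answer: -1359005861/338835884 ≈ -4.0108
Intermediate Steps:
-34081/7772 + 16318/43597 = -1359005861/338835884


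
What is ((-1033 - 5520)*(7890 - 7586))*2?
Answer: -3984224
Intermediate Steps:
((-1033 - 5520)*(7890 - 7586))*2 = -6553*304*2 = -1992112*2 = -3984224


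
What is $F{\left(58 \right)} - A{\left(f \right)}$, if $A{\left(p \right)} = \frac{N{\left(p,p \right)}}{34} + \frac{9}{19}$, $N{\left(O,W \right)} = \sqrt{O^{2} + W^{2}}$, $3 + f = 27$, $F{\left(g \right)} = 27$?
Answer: $\frac{504}{19} - \frac{12 \sqrt{2}}{17} \approx 25.528$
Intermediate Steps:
$f = 24$ ($f = -3 + 27 = 24$)
$A{\left(p \right)} = \frac{9}{19} + \frac{\sqrt{2} \sqrt{p^{2}}}{34}$ ($A{\left(p \right)} = \frac{\sqrt{p^{2} + p^{2}}}{34} + \frac{9}{19} = \sqrt{2 p^{2}} \cdot \frac{1}{34} + 9 \cdot \frac{1}{19} = \sqrt{2} \sqrt{p^{2}} \cdot \frac{1}{34} + \frac{9}{19} = \frac{\sqrt{2} \sqrt{p^{2}}}{34} + \frac{9}{19} = \frac{9}{19} + \frac{\sqrt{2} \sqrt{p^{2}}}{34}$)
$F{\left(58 \right)} - A{\left(f \right)} = 27 - \left(\frac{9}{19} + \frac{\sqrt{2} \sqrt{24^{2}}}{34}\right) = 27 - \left(\frac{9}{19} + \frac{\sqrt{2} \sqrt{576}}{34}\right) = 27 - \left(\frac{9}{19} + \frac{1}{34} \sqrt{2} \cdot 24\right) = 27 - \left(\frac{9}{19} + \frac{12 \sqrt{2}}{17}\right) = \frac{504}{19} - \frac{12 \sqrt{2}}{17}$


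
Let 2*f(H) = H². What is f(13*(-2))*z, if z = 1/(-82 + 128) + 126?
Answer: 979693/23 ≈ 42595.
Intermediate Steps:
f(H) = H²/2
z = 5797/46 (z = 1/46 + 126 = 5797/46 ≈ 126.02)
f(13*(-2))*z = ((13*(-2))²/2)*(5797/46) = ((½)*(-26)²)*(5797/46) = ((½)*676)*(5797/46) = 338*(5797/46) = 979693/23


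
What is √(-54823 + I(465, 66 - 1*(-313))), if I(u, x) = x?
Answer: 2*I*√13611 ≈ 233.33*I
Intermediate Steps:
√(-54823 + I(465, 66 - 1*(-313))) = √(-54823 + (66 - 1*(-313))) = √(-54823 + (66 + 313)) = √(-54823 + 379) = √(-54444) = 2*I*√13611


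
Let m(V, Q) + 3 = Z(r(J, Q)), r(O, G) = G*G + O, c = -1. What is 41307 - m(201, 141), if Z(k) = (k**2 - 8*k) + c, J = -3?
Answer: -394934549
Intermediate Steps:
r(O, G) = O + G**2 (r(O, G) = G**2 + O = O + G**2)
Z(k) = -1 + k**2 - 8*k (Z(k) = (k**2 - 8*k) - 1 = -1 + k**2 - 8*k)
m(V, Q) = 20 + (-3 + Q**2)**2 - 8*Q**2 (m(V, Q) = -3 + (-1 + (-3 + Q**2)**2 - 8*(-3 + Q**2)) = -3 + (-1 + (-3 + Q**2)**2 + (24 - 8*Q**2)) = -3 + (23 + (-3 + Q**2)**2 - 8*Q**2) = 20 + (-3 + Q**2)**2 - 8*Q**2)
41307 - m(201, 141) = 41307 - (29 + 141**4 - 14*141**2) = 41307 - (29 + 395254161 - 14*19881) = 41307 - (29 + 395254161 - 278334) = 41307 - 1*394975856 = 41307 - 394975856 = -394934549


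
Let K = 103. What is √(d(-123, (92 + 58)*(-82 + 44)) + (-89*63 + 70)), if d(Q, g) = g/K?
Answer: I*√59329133/103 ≈ 74.782*I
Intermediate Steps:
d(Q, g) = g/103
√(d(-123, (92 + 58)*(-82 + 44)) + (-89*63 + 70)) = √(((92 + 58)*(-82 + 44))/103 + (-89*63 + 70)) = √((150*(-38))/103 + (-5607 + 70)) = √((1/103)*(-5700) - 5537) = √(-5700/103 - 5537) = √(-576011/103) = I*√59329133/103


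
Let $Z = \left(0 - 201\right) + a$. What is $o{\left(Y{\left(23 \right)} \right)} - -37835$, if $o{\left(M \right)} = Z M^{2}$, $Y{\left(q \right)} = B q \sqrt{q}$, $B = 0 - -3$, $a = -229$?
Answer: $-47048455$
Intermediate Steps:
$Z = -430$ ($Z = \left(0 - 201\right) - 229 = -201 - 229 = -430$)
$B = 3$ ($B = 0 + 3 = 3$)
$Y{\left(q \right)} = 3 q^{\frac{3}{2}}$ ($Y{\left(q \right)} = 3 q \sqrt{q} = 3 q^{\frac{3}{2}}$)
$o{\left(M \right)} = - 430 M^{2}$
$o{\left(Y{\left(23 \right)} \right)} - -37835 = - 430 \left(3 \cdot 23^{\frac{3}{2}}\right)^{2} - -37835 = - 430 \left(3 \cdot 23 \sqrt{23}\right)^{2} + 37835 = - 430 \left(69 \sqrt{23}\right)^{2} + 37835 = \left(-430\right) 109503 + 37835 = -47086290 + 37835 = -47048455$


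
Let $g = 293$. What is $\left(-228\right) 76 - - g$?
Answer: $-17035$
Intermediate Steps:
$\left(-228\right) 76 - - g = \left(-228\right) 76 - \left(-1\right) 293 = -17328 - -293 = -17328 + 293 = -17035$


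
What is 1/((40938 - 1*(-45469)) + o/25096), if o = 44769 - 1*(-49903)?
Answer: 3137/271070593 ≈ 1.1573e-5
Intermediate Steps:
o = 94672 (o = 44769 + 49903 = 94672)
1/((40938 - 1*(-45469)) + o/25096) = 1/((40938 - 1*(-45469)) + 94672/25096) = 1/((40938 + 45469) + 94672*(1/25096)) = 1/(86407 + 11834/3137) = 1/(271070593/3137) = 3137/271070593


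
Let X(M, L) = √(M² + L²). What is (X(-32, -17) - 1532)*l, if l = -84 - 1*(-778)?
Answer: -1063208 + 694*√1313 ≈ -1.0381e+6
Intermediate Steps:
X(M, L) = √(L² + M²)
l = 694 (l = -84 + 778 = 694)
(X(-32, -17) - 1532)*l = (√((-17)² + (-32)²) - 1532)*694 = (√(289 + 1024) - 1532)*694 = (√1313 - 1532)*694 = (-1532 + √1313)*694 = -1063208 + 694*√1313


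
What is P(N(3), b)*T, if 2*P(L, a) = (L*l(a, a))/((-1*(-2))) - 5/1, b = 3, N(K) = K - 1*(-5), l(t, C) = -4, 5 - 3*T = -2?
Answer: -49/2 ≈ -24.500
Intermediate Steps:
T = 7/3 (T = 5/3 - ⅓*(-2) = 5/3 + ⅔ = 7/3 ≈ 2.3333)
N(K) = 5 + K (N(K) = K + 5 = 5 + K)
P(L, a) = -5/2 - L (P(L, a) = ((L*(-4))/((-1*(-2))) - 5/1)/2 = (-4*L/2 - 5*1)/2 = (-4*L*(½) - 5)/2 = (-2*L - 5)/2 = (-5 - 2*L)/2 = -5/2 - L)
P(N(3), b)*T = (-5/2 - (5 + 3))*(7/3) = (-5/2 - 1*8)*(7/3) = (-5/2 - 8)*(7/3) = -21/2*7/3 = -49/2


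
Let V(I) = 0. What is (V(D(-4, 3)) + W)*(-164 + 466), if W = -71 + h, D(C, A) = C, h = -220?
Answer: -87882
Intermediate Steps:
W = -291 (W = -71 - 220 = -291)
(V(D(-4, 3)) + W)*(-164 + 466) = (0 - 291)*(-164 + 466) = -291*302 = -87882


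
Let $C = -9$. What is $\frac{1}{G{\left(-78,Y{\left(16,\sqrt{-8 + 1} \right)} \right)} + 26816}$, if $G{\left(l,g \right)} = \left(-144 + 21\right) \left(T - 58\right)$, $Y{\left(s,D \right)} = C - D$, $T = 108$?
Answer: $\frac{1}{20666} \approx 4.8389 \cdot 10^{-5}$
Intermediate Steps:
$Y{\left(s,D \right)} = -9 - D$
$G{\left(l,g \right)} = -6150$ ($G{\left(l,g \right)} = \left(-144 + 21\right) \left(108 - 58\right) = \left(-123\right) 50 = -6150$)
$\frac{1}{G{\left(-78,Y{\left(16,\sqrt{-8 + 1} \right)} \right)} + 26816} = \frac{1}{-6150 + 26816} = \frac{1}{20666}$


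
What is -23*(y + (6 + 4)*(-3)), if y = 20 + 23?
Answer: -299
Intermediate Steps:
y = 43
-23*(y + (6 + 4)*(-3)) = -23*(43 + (6 + 4)*(-3)) = -23*(43 + 10*(-3)) = -23*(43 - 30) = -23*13 = -299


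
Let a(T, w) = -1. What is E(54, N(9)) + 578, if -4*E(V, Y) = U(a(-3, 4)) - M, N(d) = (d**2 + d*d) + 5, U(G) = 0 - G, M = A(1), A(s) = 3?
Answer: 1157/2 ≈ 578.50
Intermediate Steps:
M = 3
U(G) = -G
N(d) = 5 + 2*d**2 (N(d) = (d**2 + d**2) + 5 = 2*d**2 + 5 = 5 + 2*d**2)
E(V, Y) = 1/2 (E(V, Y) = -(-1*(-1) - 1*3)/4 = -(1 - 3)/4 = -1/4*(-2) = 1/2)
E(54, N(9)) + 578 = 1/2 + 578 = 1157/2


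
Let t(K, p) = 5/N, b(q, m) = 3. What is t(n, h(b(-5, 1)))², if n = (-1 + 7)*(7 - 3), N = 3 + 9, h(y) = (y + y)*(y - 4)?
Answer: 25/144 ≈ 0.17361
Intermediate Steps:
h(y) = 2*y*(-4 + y) (h(y) = (2*y)*(-4 + y) = 2*y*(-4 + y))
N = 12
n = 24 (n = 6*4 = 24)
t(K, p) = 5/12
t(n, h(b(-5, 1)))² = (5/12)² = 25/144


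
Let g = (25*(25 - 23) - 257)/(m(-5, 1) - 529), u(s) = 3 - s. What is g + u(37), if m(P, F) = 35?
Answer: -16589/494 ≈ -33.581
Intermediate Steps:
g = 207/494 (g = (25*(25 - 23) - 257)/(35 - 529) = (25*2 - 257)/(-494) = (50 - 257)*(-1/494) = -207*(-1/494) = 207/494 ≈ 0.41903)
g + u(37) = 207/494 + (3 - 1*37) = 207/494 + (3 - 37) = 207/494 - 34 = -16589/494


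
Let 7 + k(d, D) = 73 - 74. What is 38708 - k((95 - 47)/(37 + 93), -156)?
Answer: 38716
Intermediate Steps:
k(d, D) = -8 (k(d, D) = -7 + (73 - 74) = -7 - 1 = -8)
38708 - k((95 - 47)/(37 + 93), -156) = 38708 - 1*(-8) = 38708 + 8 = 38716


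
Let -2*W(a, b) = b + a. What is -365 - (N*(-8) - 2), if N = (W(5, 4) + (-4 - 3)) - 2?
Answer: -471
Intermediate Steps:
W(a, b) = -a/2 - b/2 (W(a, b) = -(b + a)/2 = -(a + b)/2 = -a/2 - b/2)
N = -27/2 (N = ((-½*5 - ½*4) + (-4 - 3)) - 2 = ((-5/2 - 2) - 7) - 2 = (-9/2 - 7) - 2 = -23/2 - 2 = -27/2 ≈ -13.500)
-365 - (N*(-8) - 2) = -365 - (-27/2*(-8) - 2) = -365 - (108 - 2) = -365 - 1*106 = -365 - 106 = -471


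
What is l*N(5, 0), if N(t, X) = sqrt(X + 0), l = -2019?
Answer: 0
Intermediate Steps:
N(t, X) = sqrt(X)
l*N(5, 0) = -2019*sqrt(0) = -2019*0 = 0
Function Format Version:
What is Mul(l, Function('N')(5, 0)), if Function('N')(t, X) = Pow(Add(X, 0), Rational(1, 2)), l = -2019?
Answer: 0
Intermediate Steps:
Function('N')(t, X) = Pow(X, Rational(1, 2))
Mul(l, Function('N')(5, 0)) = Mul(-2019, Pow(0, Rational(1, 2))) = Mul(-2019, 0) = 0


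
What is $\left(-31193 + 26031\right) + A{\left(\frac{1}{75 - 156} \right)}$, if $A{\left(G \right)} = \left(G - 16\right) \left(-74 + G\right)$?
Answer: $- \frac{26092367}{6561} \approx -3976.9$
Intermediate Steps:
$A{\left(G \right)} = \left(-74 + G\right) \left(-16 + G\right)$ ($A{\left(G \right)} = \left(-16 + G\right) \left(-74 + G\right) = \left(-74 + G\right) \left(-16 + G\right)$)
$\left(-31193 + 26031\right) + A{\left(\frac{1}{75 - 156} \right)} = \left(-31193 + 26031\right) + \left(1184 + \left(\frac{1}{75 - 156}\right)^{2} - \frac{90}{75 - 156}\right) = -5162 + \left(1184 + \left(\frac{1}{-81}\right)^{2} - \frac{90}{-81}\right) = -5162 + \left(1184 + \left(- \frac{1}{81}\right)^{2} - - \frac{10}{9}\right) = -5162 + \left(1184 + \frac{1}{6561} + \frac{10}{9}\right) = -5162 + \frac{7775515}{6561} = - \frac{26092367}{6561}$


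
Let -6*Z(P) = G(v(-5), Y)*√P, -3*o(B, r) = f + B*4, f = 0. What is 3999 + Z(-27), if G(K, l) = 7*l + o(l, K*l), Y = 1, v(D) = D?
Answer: 3999 - 17*I*√3/6 ≈ 3999.0 - 4.9075*I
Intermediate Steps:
o(B, r) = -4*B/3 (o(B, r) = -(0 + B*4)/3 = -(0 + 4*B)/3 = -4*B/3)
G(K, l) = 17*l/3 (G(K, l) = 7*l - 4*l/3 = 17*l/3)
Z(P) = -17*√P/18 (Z(P) = -(17/3)*1*√P/6 = -17*√P/18)
3999 + Z(-27) = 3999 - 17*I*√3/6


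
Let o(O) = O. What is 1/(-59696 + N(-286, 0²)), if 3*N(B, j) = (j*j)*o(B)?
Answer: -1/59696 ≈ -1.6752e-5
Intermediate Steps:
N(B, j) = B*j²/3 (N(B, j) = ((j*j)*B)/3 = (j²*B)/3 = (B*j²)/3 = B*j²/3)
1/(-59696 + N(-286, 0²)) = 1/(-59696 + (⅓)*(-286)*(0²)²) = 1/(-59696 + (⅓)*(-286)*0²) = 1/(-59696 + (⅓)*(-286)*0) = 1/(-59696 + 0) = 1/(-59696) = -1/59696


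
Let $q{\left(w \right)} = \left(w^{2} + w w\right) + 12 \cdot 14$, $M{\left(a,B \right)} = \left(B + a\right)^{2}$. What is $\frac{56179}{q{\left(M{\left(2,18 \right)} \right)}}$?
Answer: $\frac{56179}{320168} \approx 0.17547$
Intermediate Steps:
$q{\left(w \right)} = 168 + 2 w^{2}$ ($q{\left(w \right)} = \left(w^{2} + w^{2}\right) + 168 = 2 w^{2} + 168 = 168 + 2 w^{2}$)
$\frac{56179}{q{\left(M{\left(2,18 \right)} \right)}} = \frac{56179}{168 + 2 \left(\left(18 + 2\right)^{2}\right)^{2}} = \frac{56179}{168 + 2 \left(20^{2}\right)^{2}} = \frac{56179}{168 + 2 \cdot 400^{2}} = \frac{56179}{168 + 2 \cdot 160000} = \frac{56179}{168 + 320000} = \frac{56179}{320168}$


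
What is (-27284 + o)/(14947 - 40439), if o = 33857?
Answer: -6573/25492 ≈ -0.25785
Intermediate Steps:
(-27284 + o)/(14947 - 40439) = (-27284 + 33857)/(14947 - 40439) = 6573/(-25492) = 6573*(-1/25492) = -6573/25492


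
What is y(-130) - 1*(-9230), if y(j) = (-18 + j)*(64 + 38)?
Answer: -5866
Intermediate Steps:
y(j) = -1836 + 102*j (y(j) = (-18 + j)*102 = -1836 + 102*j)
y(-130) - 1*(-9230) = (-1836 + 102*(-130)) - 1*(-9230) = (-1836 - 13260) + 9230 = -15096 + 9230 = -5866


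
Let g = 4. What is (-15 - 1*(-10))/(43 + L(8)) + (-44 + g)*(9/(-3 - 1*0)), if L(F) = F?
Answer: 6115/51 ≈ 119.90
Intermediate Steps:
(-15 - 1*(-10))/(43 + L(8)) + (-44 + g)*(9/(-3 - 1*0)) = (-15 - 1*(-10))/(43 + 8) + (-44 + 4)*(9/(-3 - 1*0)) = (-15 + 10)/51 - 40*9/(-3 + 0) = -5*1/51 - 40*9/(-3) = -5/51 - (-40)*9/3 = -5/51 - 40*(-3) = -5/51 + 120 = 6115/51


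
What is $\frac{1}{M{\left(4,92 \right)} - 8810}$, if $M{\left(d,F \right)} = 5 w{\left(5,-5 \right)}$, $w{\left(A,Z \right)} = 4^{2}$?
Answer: $- \frac{1}{8730} \approx -0.00011455$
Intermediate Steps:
$w{\left(A,Z \right)} = 16$
$M{\left(d,F \right)} = 80$ ($M{\left(d,F \right)} = 5 \cdot 16 = 80$)
$\frac{1}{M{\left(4,92 \right)} - 8810} = \frac{1}{80 - 8810} = \frac{1}{-8730} = - \frac{1}{8730}$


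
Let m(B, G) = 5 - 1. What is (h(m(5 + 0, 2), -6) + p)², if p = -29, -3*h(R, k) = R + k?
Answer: 7225/9 ≈ 802.78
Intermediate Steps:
m(B, G) = 4
h(R, k) = -R/3 - k/3 (h(R, k) = -(R + k)/3 = -R/3 - k/3)
(h(m(5 + 0, 2), -6) + p)² = ((-⅓*4 - ⅓*(-6)) - 29)² = ((-4/3 + 2) - 29)² = (⅔ - 29)² = (-85/3)² = 7225/9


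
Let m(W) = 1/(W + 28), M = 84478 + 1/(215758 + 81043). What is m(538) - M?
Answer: -14191405364713/167989366 ≈ -84478.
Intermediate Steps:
M = 25073154879/296801 (M = 84478 + 1/296801 = 25073154879/296801 ≈ 84478.)
m(W) = 1/(28 + W)
m(538) - M = 1/(28 + 538) - 1*25073154879/296801 = 1/566 - 25073154879/296801 = -14191405364713/167989366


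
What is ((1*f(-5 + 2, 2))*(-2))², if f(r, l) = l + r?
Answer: 4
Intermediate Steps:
((1*f(-5 + 2, 2))*(-2))² = ((1*(2 + (-5 + 2)))*(-2))² = ((1*(2 - 3))*(-2))² = ((1*(-1))*(-2))² = (-1*(-2))² = 2² = 4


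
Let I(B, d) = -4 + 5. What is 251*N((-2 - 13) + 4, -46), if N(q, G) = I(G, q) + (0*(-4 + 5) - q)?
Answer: 3012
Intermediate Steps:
I(B, d) = 1
N(q, G) = 1 - q (N(q, G) = 1 + (0*(-4 + 5) - q) = 1 + (0*1 - q) = 1 + (0 - q) = 1 - q)
251*N((-2 - 13) + 4, -46) = 251*(1 - ((-2 - 13) + 4)) = 251*(1 - (-15 + 4)) = 251*(1 - 1*(-11)) = 251*(1 + 11) = 251*12 = 3012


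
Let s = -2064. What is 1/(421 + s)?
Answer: -1/1643 ≈ -0.00060864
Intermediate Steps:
1/(421 + s) = 1/(421 - 2064) = 1/(-1643) = -1/1643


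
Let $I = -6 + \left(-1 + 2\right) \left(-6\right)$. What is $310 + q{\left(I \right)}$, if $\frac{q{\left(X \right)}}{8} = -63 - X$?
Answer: $-98$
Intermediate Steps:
$I = -12$ ($I = -6 + 1 \left(-6\right) = -6 - 6 = -12$)
$q{\left(X \right)} = -504 - 8 X$ ($q{\left(X \right)} = 8 \left(-63 - X\right) = -504 - 8 X$)
$310 + q{\left(I \right)} = 310 - 408 = -98$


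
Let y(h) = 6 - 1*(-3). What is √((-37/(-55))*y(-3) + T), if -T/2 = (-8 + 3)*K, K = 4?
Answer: √139315/55 ≈ 6.7863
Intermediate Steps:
T = 40 (T = -2*(-8 + 3)*4 = -(-10)*4 = -2*(-20) = 40)
y(h) = 9 (y(h) = 6 + 3 = 9)
√((-37/(-55))*y(-3) + T) = √(-37/(-55)*9 + 40) = √(-37*(-1/55)*9 + 40) = √((37/55)*9 + 40) = √(333/55 + 40) = √(2533/55) = √139315/55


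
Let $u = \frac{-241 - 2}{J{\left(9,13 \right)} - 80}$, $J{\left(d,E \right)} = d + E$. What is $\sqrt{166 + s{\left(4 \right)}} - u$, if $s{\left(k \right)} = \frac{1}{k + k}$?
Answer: $- \frac{243}{58} + \frac{\sqrt{2658}}{4} \approx 8.6993$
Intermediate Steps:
$s{\left(k \right)} = \frac{1}{2 k}$
$J{\left(d,E \right)} = E + d$
$u = \frac{243}{58}$ ($u = \frac{-241 - 2}{\left(13 + 9\right) - 80} = - \frac{243}{22 - 80} = - \frac{243}{-58} = \left(-243\right) \left(- \frac{1}{58}\right) = \frac{243}{58} \approx 4.1897$)
$\sqrt{166 + s{\left(4 \right)}} - u = \sqrt{166 + \frac{1}{2 \cdot 4}} - \frac{243}{58} = \sqrt{166 + \frac{1}{2} \cdot \frac{1}{4}} - \frac{243}{58} = \sqrt{166 + \frac{1}{8}} - \frac{243}{58} = \sqrt{\frac{1329}{8}} - \frac{243}{58} = \frac{\sqrt{2658}}{4} - \frac{243}{58} = - \frac{243}{58} + \frac{\sqrt{2658}}{4}$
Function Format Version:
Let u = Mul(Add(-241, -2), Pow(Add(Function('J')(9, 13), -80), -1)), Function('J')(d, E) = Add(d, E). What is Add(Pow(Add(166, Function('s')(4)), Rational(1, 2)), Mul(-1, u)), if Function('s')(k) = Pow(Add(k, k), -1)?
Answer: Add(Rational(-243, 58), Mul(Rational(1, 4), Pow(2658, Rational(1, 2)))) ≈ 8.6993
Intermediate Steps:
Function('s')(k) = Mul(Rational(1, 2), Pow(k, -1)) (Function('s')(k) = Pow(Mul(2, k), -1) = Mul(Rational(1, 2), Pow(k, -1)))
Function('J')(d, E) = Add(E, d)
u = Rational(243, 58) (u = Mul(Add(-241, -2), Pow(Add(Add(13, 9), -80), -1)) = Mul(-243, Pow(Add(22, -80), -1)) = Mul(-243, Pow(-58, -1)) = Mul(-243, Rational(-1, 58)) = Rational(243, 58) ≈ 4.1897)
Add(Pow(Add(166, Function('s')(4)), Rational(1, 2)), Mul(-1, u)) = Add(Pow(Add(166, Mul(Rational(1, 2), Pow(4, -1))), Rational(1, 2)), Mul(-1, Rational(243, 58))) = Add(Pow(Add(166, Mul(Rational(1, 2), Rational(1, 4))), Rational(1, 2)), Rational(-243, 58)) = Add(Pow(Add(166, Rational(1, 8)), Rational(1, 2)), Rational(-243, 58)) = Add(Pow(Rational(1329, 8), Rational(1, 2)), Rational(-243, 58)) = Add(Mul(Rational(1, 4), Pow(2658, Rational(1, 2))), Rational(-243, 58)) = Add(Rational(-243, 58), Mul(Rational(1, 4), Pow(2658, Rational(1, 2))))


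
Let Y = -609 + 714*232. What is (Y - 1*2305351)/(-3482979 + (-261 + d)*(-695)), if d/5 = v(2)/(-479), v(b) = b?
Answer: 512604724/790725893 ≈ 0.64827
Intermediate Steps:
Y = 165039 (Y = -609 + 165648 = 165039)
d = -10/479 (d = 5*(2/(-479)) = 5*(2*(-1/479)) = 5*(-2/479) = -10/479 ≈ -0.020877)
(Y - 1*2305351)/(-3482979 + (-261 + d)*(-695)) = (165039 - 1*2305351)/(-3482979 + (-261 - 10/479)*(-695)) = (165039 - 2305351)/(-3482979 - 125029/479*(-695)) = -2140312/(-3482979 + 86895155/479) = -2140312/(-1581451786/479) = -2140312*(-479/1581451786) = 512604724/790725893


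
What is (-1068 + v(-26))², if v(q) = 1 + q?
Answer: 1194649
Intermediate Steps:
(-1068 + v(-26))² = (-1068 + (1 - 26))² = (-1068 - 25)² = (-1093)² = 1194649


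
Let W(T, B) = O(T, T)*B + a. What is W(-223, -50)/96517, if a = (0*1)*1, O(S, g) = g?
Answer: 11150/96517 ≈ 0.11552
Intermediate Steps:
a = 0 (a = 0*1 = 0)
W(T, B) = B*T (W(T, B) = T*B + 0 = B*T + 0 = B*T)
W(-223, -50)/96517 = -50*(-223)/96517 = 11150*(1/96517) = 11150/96517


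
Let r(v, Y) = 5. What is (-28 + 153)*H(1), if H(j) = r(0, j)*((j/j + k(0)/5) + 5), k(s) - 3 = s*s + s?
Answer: 4125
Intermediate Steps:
k(s) = 3 + s + s² (k(s) = 3 + (s*s + s) = 3 + (s² + s) = 3 + (s + s²) = 3 + s + s²)
H(j) = 33 (H(j) = 5*((j/j + (3 + 0 + 0²)/5) + 5) = 5*((1 + (3 + 0 + 0)*(⅕)) + 5) = 5*((1 + 3*(⅕)) + 5) = 5*((1 + ⅗) + 5) = 5*(8/5 + 5) = 5*(33/5) = 33)
(-28 + 153)*H(1) = (-28 + 153)*33 = 125*33 = 4125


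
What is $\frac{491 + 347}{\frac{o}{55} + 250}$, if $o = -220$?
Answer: $\frac{419}{123} \approx 3.4065$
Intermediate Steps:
$\frac{491 + 347}{\frac{o}{55} + 250} = \frac{491 + 347}{- \frac{220}{55} + 250} = \frac{838}{\left(-220\right) \frac{1}{55} + 250} = \frac{838}{-4 + 250} = \frac{838}{246} = 838 \cdot \frac{1}{246} = \frac{419}{123}$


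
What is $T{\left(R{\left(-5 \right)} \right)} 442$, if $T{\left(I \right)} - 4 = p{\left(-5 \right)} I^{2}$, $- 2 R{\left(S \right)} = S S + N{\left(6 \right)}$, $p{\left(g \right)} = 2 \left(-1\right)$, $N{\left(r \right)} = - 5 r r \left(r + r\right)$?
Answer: $-1007365957$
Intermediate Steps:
$N{\left(r \right)} = - 10 r^{3}$ ($N{\left(r \right)} = - 5 r r 2 r = - 5 r 2 r^{2} = - 10 r^{3}$)
$p{\left(g \right)} = -2$
$R{\left(S \right)} = 1080 - \frac{S^{2}}{2}$ ($R{\left(S \right)} = - \frac{S S - 10 \cdot 6^{3}}{2} = - \frac{S^{2} - 2160}{2} = - \frac{-2160 + S^{2}}{2} = 1080 - \frac{S^{2}}{2}$)
$T{\left(I \right)} = 4 - 2 I^{2}$
$T{\left(R{\left(-5 \right)} \right)} 442 = \left(4 - 2 \left(1080 - \frac{\left(-5\right)^{2}}{2}\right)^{2}\right) 442 = \left(4 - 2 \left(1080 - \frac{25}{2}\right)^{2}\right) 442 = \left(4 - 2 \left(\frac{2135}{2}\right)^{2}\right) 442 = \left(4 - \frac{4558225}{2}\right) 442 = \left(- \frac{4558217}{2}\right) 442 = -1007365957$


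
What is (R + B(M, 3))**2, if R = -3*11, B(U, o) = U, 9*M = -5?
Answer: 91204/81 ≈ 1126.0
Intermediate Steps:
M = -5/9 (M = (1/9)*(-5) = -5/9 ≈ -0.55556)
R = -33
(R + B(M, 3))**2 = (-33 - 5/9)**2 = (-302/9)**2 = 91204/81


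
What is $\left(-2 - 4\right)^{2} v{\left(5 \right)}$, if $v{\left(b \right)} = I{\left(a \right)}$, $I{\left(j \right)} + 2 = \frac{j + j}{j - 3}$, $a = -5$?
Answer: $-27$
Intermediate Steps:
$I{\left(j \right)} = -2 + \frac{2 j}{-3 + j}$ ($I{\left(j \right)} = -2 + \frac{j + j}{j - 3} = -2 + \frac{2 j}{-3 + j}$)
$v{\left(b \right)} = - \frac{3}{4}$ ($v{\left(b \right)} = \frac{6}{-3 - 5} = \frac{6}{-8} = 6 \left(- \frac{1}{8}\right) = - \frac{3}{4}$)
$\left(-2 - 4\right)^{2} v{\left(5 \right)} = \left(-2 - 4\right)^{2} \left(- \frac{3}{4}\right) = \left(-6\right)^{2} \left(- \frac{3}{4}\right) = 36 \left(- \frac{3}{4}\right) = -27$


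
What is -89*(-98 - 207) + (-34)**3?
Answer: -12159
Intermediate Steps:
-89*(-98 - 207) + (-34)**3 = -89*(-305) - 39304 = 27145 - 39304 = -12159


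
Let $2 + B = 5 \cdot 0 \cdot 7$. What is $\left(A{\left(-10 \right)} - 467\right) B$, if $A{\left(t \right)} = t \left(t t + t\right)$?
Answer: $2734$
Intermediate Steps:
$A{\left(t \right)} = t \left(t + t^{2}\right)$ ($A{\left(t \right)} = t \left(t^{2} + t\right) = t \left(t + t^{2}\right)$)
$B = -2$ ($B = -2 + 5 \cdot 0 \cdot 7 = -2 + 0 \cdot 7 = -2 + 0 = -2$)
$\left(A{\left(-10 \right)} - 467\right) B = \left(\left(-10\right)^{2} \left(1 - 10\right) - 467\right) \left(-2\right) = \left(100 \left(-9\right) - 467\right) \left(-2\right) = \left(-900 - 467\right) \left(-2\right) = \left(-1367\right) \left(-2\right) = 2734$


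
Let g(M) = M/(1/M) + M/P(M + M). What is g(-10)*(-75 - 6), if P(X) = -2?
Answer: -8505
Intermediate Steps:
g(M) = M² - M/2 (g(M) = M/(1/M) + M/(-2) = M*M + M*(-½) = M² - M/2)
g(-10)*(-75 - 6) = (-10*(-½ - 10))*(-75 - 6) = -10*(-21/2)*(-81) = 105*(-81) = -8505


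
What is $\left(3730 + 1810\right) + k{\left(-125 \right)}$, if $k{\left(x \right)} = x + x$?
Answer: $5290$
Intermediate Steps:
$k{\left(x \right)} = 2 x$
$\left(3730 + 1810\right) + k{\left(-125 \right)} = \left(3730 + 1810\right) + 2 \left(-125\right) = 5540 - 250 = 5290$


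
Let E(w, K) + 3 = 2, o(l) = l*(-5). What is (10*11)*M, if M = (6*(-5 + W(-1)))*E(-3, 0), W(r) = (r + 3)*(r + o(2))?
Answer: 17820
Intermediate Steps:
o(l) = -5*l
E(w, K) = -1 (E(w, K) = -3 + 2 = -1)
W(r) = (-10 + r)*(3 + r) (W(r) = (r + 3)*(r - 5*2) = (3 + r)*(r - 10) = (3 + r)*(-10 + r) = (-10 + r)*(3 + r))
M = 162 (M = (6*(-5 + (-30 + (-1)² - 7*(-1))))*(-1) = (6*(-5 + (-30 + 1 + 7)))*(-1) = (6*(-5 - 22))*(-1) = (6*(-27))*(-1) = -162*(-1) = 162)
(10*11)*M = (10*11)*162 = 110*162 = 17820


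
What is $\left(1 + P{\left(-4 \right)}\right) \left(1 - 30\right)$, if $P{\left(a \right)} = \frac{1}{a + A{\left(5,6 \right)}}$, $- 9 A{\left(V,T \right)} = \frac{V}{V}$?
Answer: $- \frac{812}{37} \approx -21.946$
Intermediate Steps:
$A{\left(V,T \right)} = - \frac{1}{9}$ ($A{\left(V,T \right)} = - \frac{V \frac{1}{V}}{9} = \left(- \frac{1}{9}\right) 1 = - \frac{1}{9}$)
$P{\left(a \right)} = \frac{1}{- \frac{1}{9} + a}$ ($P{\left(a \right)} = \frac{1}{a - \frac{1}{9}} = \frac{1}{- \frac{1}{9} + a}$)
$\left(1 + P{\left(-4 \right)}\right) \left(1 - 30\right) = \left(1 + \frac{9}{-1 + 9 \left(-4\right)}\right) \left(1 - 30\right) = \left(1 + \frac{9}{-1 - 36}\right) \left(1 - 30\right) = \left(1 + \frac{9}{-37}\right) \left(-29\right) = \left(1 + 9 \left(- \frac{1}{37}\right)\right) \left(-29\right) = \left(1 - \frac{9}{37}\right) \left(-29\right) = \frac{28}{37} \left(-29\right) = - \frac{812}{37}$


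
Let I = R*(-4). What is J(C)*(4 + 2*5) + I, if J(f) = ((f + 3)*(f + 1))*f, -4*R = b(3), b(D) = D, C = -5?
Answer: -557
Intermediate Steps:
R = -¾ (R = -¼*3 = -¾ ≈ -0.75000)
I = 3 (I = -¾*(-4) = 3)
J(f) = f*(1 + f)*(3 + f) (J(f) = ((3 + f)*(1 + f))*f = ((1 + f)*(3 + f))*f = f*(1 + f)*(3 + f))
J(C)*(4 + 2*5) + I = (-5*(3 + (-5)² + 4*(-5)))*(4 + 2*5) + 3 = (-5*(3 + 25 - 20))*(4 + 10) + 3 = -5*8*14 + 3 = -40*14 + 3 = -560 + 3 = -557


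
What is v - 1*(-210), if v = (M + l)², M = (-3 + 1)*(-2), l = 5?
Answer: 291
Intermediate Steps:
M = 4 (M = -2*(-2) = 4)
v = 81 (v = (4 + 5)² = 9² = 81)
v - 1*(-210) = 81 - 1*(-210) = 81 + 210 = 291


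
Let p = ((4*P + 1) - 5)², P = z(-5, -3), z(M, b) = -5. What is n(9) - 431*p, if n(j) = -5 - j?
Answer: -248270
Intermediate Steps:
P = -5
p = 576 (p = ((4*(-5) + 1) - 5)² = ((-20 + 1) - 5)² = (-19 - 5)² = (-24)² = 576)
n(9) - 431*p = (-5 - 1*9) - 431*576 = (-5 - 9) - 248256 = -14 - 248256 = -248270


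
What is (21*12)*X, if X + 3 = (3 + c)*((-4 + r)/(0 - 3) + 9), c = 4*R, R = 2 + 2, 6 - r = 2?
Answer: 42336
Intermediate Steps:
r = 4 (r = 6 - 1*2 = 6 - 2 = 4)
R = 4
c = 16 (c = 4*4 = 16)
X = 168 (X = -3 + (3 + 16)*((-4 + 4)/(0 - 3) + 9) = -3 + 19*(0/(-3) + 9) = -3 + 19*(0*(-⅓) + 9) = -3 + 19*(0 + 9) = -3 + 19*9 = -3 + 171 = 168)
(21*12)*X = (21*12)*168 = 252*168 = 42336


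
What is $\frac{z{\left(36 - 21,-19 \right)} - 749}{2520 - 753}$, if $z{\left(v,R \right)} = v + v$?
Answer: $- \frac{719}{1767} \approx -0.4069$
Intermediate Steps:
$z{\left(v,R \right)} = 2 v$
$\frac{z{\left(36 - 21,-19 \right)} - 749}{2520 - 753} = \frac{2 \left(36 - 21\right) - 749}{2520 - 753} = \frac{2 \left(36 - 21\right) - 749}{1767} = \left(2 \cdot 15 - 749\right) \frac{1}{1767} = \left(30 - 749\right) \frac{1}{1767} = \left(-719\right) \frac{1}{1767} = - \frac{719}{1767}$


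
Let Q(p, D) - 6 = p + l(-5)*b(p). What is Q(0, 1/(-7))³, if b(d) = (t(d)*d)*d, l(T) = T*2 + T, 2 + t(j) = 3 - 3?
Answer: 216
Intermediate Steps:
t(j) = -2 (t(j) = -2 + (3 - 3) = -2 + 0 = -2)
l(T) = 3*T (l(T) = 2*T + T = 3*T)
b(d) = -2*d² (b(d) = (-2*d)*d = -2*d²)
Q(p, D) = 6 + p + 30*p² (Q(p, D) = 6 + (p + (3*(-5))*(-2*p²)) = 6 + (p - (-30)*p²) = 6 + (p + 30*p²) = 6 + p + 30*p²)
Q(0, 1/(-7))³ = (6 + 0 + 30*0²)³ = (6 + 0 + 30*0)³ = (6 + 0 + 0)³ = 6³ = 216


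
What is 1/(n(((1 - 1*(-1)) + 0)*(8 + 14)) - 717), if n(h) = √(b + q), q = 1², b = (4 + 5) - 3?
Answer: -717/514082 - √7/514082 ≈ -0.0013999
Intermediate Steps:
b = 6 (b = 9 - 3 = 6)
q = 1
n(h) = √7 (n(h) = √(6 + 1) = √7)
1/(n(((1 - 1*(-1)) + 0)*(8 + 14)) - 717) = 1/(√7 - 717) = 1/(-717 + √7)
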